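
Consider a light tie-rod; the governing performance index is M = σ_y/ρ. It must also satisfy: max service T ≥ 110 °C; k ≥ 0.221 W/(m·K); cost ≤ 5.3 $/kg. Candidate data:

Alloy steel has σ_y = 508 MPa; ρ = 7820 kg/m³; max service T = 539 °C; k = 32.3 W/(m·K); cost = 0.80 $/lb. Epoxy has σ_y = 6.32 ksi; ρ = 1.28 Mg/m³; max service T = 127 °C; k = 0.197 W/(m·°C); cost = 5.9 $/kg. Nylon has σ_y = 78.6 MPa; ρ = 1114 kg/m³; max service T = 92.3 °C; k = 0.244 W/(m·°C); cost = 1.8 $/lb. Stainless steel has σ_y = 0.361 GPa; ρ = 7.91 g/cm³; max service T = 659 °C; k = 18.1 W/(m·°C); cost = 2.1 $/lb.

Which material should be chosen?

alloy steel

Screen on constraints: max service T ≥ 110 °C; k ≥ 0.221 W/(m·K); cost ≤ 5.3 $/kg. Survivors: alloy steel, stainless steel.
Putting every candidate on a common basis:
  alloy steel: σ_y = 508.0 MPa, ρ = 7820 kg/m³
  stainless steel: σ_y = 361.0 MPa, ρ = 7910 kg/m³
  alloy steel: M = 65.0 kN·m/kg
  stainless steel: M = 45.6 kN·m/kg
Alloy steel ranks first.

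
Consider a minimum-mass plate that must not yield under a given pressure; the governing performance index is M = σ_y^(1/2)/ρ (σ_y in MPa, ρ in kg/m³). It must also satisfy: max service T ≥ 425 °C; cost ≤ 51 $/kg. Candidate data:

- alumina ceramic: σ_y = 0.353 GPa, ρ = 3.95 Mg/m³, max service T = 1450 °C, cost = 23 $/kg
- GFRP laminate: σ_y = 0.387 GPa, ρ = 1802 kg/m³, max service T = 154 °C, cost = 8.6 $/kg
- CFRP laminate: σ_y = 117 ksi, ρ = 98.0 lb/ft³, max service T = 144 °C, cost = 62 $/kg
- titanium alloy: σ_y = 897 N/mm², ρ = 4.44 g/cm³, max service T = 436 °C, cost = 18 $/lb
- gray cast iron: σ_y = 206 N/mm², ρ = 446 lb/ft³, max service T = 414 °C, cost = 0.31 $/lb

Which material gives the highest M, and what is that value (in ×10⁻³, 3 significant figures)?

titanium alloy, M = 6.75×10⁻³

Screen on constraints: max service T ≥ 425 °C; cost ≤ 51 $/kg. Survivors: alumina ceramic, titanium alloy.
Normalizing units and computing the index:
  alumina ceramic: σ_y = 353.0 MPa, ρ = 3950 kg/m³
  titanium alloy: σ_y = 897.0 MPa, ρ = 4440 kg/m³
  titanium alloy: M = 6.75×10⁻³
  alumina ceramic: M = 4.76×10⁻³
Titanium alloy ranks first.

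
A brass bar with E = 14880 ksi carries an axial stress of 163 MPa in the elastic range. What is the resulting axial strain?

1.59×10⁻³

E = 14880 ksi = 102.6 GPa = 102600 MPa.
ε = σ/E = 163 / 102600 = 1.59×10⁻³.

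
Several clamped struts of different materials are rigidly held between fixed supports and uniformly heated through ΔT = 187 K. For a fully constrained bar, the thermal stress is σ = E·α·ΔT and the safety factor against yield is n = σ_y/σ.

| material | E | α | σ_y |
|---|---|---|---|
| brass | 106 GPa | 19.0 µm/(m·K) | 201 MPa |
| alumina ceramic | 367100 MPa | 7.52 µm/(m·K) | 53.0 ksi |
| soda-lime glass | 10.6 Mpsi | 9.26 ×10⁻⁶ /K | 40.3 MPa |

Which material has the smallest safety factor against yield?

soda-lime glass

Per material, after unit conversion:
  brass: E = 106.0, α = 19.0, σ_y = 201.0 → σ = 377 MPa, n = 0.534
  alumina ceramic: E = 367.1, α = 7.52, σ_y = 365.4 → σ = 516 MPa, n = 0.708
  soda-lime glass: E = 73.08, α = 9.26, σ_y = 40.30 → σ = 127 MPa, n = 0.318
Soda-lime glass has the lowest safety factor, n = 0.318.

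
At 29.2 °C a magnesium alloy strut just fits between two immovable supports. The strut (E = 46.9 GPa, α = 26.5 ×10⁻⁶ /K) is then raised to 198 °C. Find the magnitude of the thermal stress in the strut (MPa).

210 MPa

ΔT = 168.8 K. Constrained thermal stress σ = E·α·ΔT = 46.90×10³ MPa × 26.5×10⁻⁶ × 168.8 = 210 MPa (compressive).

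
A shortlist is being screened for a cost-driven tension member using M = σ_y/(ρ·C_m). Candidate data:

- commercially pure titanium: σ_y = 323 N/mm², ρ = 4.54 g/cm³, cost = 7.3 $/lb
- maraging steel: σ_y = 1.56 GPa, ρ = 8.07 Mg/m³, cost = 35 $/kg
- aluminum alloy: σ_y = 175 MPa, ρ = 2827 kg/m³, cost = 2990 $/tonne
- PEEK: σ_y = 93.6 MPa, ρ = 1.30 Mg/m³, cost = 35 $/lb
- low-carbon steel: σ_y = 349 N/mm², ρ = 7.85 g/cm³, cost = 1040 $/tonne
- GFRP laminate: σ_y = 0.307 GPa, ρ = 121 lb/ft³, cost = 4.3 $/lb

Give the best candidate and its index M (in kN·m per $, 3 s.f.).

low-carbon steel, M = 42.7 kN·m per $

Normalizing units and computing the index:
  commercially pure titanium: σ_y = 323.0 MPa, ρ = 4540 kg/m³, cost = 16.09 $/kg
  maraging steel: σ_y = 1560 MPa, ρ = 8070 kg/m³, cost = 35.00 $/kg
  aluminum alloy: σ_y = 175.0 MPa, ρ = 2827 kg/m³, cost = 2.990 $/kg
  PEEK: σ_y = 93.60 MPa, ρ = 1300 kg/m³, cost = 77.16 $/kg
  low-carbon steel: σ_y = 349.0 MPa, ρ = 7850 kg/m³, cost = 1.040 $/kg
  GFRP laminate: σ_y = 307.0 MPa, ρ = 1938 kg/m³, cost = 9.480 $/kg
  low-carbon steel: M = 42.7 kN·m per $
  aluminum alloy: M = 20.7 kN·m per $
  GFRP laminate: M = 16.7 kN·m per $
  maraging steel: M = 5.52 kN·m per $
  commercially pure titanium: M = 4.42 kN·m per $
  PEEK: M = 0.933 kN·m per $
Highest index: low-carbon steel.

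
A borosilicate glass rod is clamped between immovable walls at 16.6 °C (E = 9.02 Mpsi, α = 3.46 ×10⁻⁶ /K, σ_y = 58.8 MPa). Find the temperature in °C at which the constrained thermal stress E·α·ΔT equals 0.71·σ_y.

E = 9.02 Mpsi = 62.19 GPa.
E·α·ΔT = 41.75 MPa ⇒ ΔT = 41.75 / (62.19×10³ × 3.46×10⁻⁶) = 194.0 K.
T = 16.6 + 194.0 = 210.6 °C.

211 °C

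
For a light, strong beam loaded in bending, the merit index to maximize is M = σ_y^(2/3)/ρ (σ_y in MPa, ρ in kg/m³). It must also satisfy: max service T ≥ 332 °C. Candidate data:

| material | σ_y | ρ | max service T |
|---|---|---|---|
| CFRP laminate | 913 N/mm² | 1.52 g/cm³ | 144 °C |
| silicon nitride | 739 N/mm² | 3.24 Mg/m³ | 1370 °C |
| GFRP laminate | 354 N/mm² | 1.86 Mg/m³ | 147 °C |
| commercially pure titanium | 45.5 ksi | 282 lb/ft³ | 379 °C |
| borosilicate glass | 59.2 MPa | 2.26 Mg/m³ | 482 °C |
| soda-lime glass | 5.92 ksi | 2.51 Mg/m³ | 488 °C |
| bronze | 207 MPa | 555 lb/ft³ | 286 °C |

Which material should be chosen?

Screen on constraints: max service T ≥ 332 °C. Survivors: silicon nitride, commercially pure titanium, borosilicate glass, soda-lime glass.
After converting to SI:
  silicon nitride: σ_y = 739.0 MPa, ρ = 3240 kg/m³
  commercially pure titanium: σ_y = 313.7 MPa, ρ = 4517 kg/m³
  borosilicate glass: σ_y = 59.20 MPa, ρ = 2260 kg/m³
  soda-lime glass: σ_y = 40.82 MPa, ρ = 2510 kg/m³
  silicon nitride: M = 25.2×10⁻³
  commercially pure titanium: M = 10.2×10⁻³
  borosilicate glass: M = 6.72×10⁻³
  soda-lime glass: M = 4.72×10⁻³
Silicon nitride ranks first.

silicon nitride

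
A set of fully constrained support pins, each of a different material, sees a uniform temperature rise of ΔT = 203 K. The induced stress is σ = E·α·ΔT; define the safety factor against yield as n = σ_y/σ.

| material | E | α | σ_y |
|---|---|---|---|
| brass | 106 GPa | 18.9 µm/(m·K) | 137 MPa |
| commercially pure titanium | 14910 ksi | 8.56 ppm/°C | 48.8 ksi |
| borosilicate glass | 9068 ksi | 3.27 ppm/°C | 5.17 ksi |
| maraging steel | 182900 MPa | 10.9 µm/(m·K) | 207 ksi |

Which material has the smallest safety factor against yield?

With everything in SI (GPa, ×10⁻⁶/K, MPa):
  brass: E = 106.0, α = 18.9, σ_y = 137.0 → σ = 407 MPa, n = 0.337
  commercially pure titanium: E = 102.8, α = 8.56, σ_y = 336.5 → σ = 179 MPa, n = 1.88
  borosilicate glass: E = 62.52, α = 3.27, σ_y = 35.65 → σ = 41.5 MPa, n = 0.859
  maraging steel: E = 182.9, α = 10.9, σ_y = 1427 → σ = 405 MPa, n = 3.53
Brass has the lowest safety factor, n = 0.337.

brass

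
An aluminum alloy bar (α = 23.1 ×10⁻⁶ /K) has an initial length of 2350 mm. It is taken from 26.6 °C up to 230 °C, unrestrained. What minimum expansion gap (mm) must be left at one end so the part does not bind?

11.0 mm

ΔT = 230 − 26.6 = 203.4 K.
ΔL = α·L₀·ΔT = 23.1×10⁻⁶ × 2350 mm × 203.4 K = 11.0 mm.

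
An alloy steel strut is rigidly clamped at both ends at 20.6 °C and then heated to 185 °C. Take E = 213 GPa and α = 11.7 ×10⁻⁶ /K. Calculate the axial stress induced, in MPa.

ΔT = 164.4 K. Constrained thermal stress σ = E·α·ΔT = 213.0×10³ MPa × 11.7×10⁻⁶ × 164.4 = 410 MPa (compressive).

410 MPa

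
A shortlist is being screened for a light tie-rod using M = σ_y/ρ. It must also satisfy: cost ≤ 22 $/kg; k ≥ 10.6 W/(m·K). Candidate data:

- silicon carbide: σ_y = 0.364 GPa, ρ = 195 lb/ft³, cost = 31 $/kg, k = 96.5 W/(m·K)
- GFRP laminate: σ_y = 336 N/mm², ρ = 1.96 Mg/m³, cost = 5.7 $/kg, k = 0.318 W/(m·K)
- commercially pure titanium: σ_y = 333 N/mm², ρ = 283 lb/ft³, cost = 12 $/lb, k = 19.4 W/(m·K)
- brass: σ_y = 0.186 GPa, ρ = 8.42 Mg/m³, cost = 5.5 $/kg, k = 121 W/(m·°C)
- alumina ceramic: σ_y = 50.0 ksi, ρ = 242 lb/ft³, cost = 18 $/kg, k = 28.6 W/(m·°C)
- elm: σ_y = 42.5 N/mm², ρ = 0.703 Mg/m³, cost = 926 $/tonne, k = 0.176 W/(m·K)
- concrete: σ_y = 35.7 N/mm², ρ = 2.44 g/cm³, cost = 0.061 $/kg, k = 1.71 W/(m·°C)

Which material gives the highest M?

alumina ceramic

Screen on constraints: cost ≤ 22 $/kg; k ≥ 10.6 W/(m·K). Survivors: brass, alumina ceramic.
In SI units:
  brass: σ_y = 186.0 MPa, ρ = 8420 kg/m³
  alumina ceramic: σ_y = 344.7 MPa, ρ = 3876 kg/m³
  alumina ceramic: M = 88.9 kN·m/kg
  brass: M = 22.1 kN·m/kg
Highest index: alumina ceramic.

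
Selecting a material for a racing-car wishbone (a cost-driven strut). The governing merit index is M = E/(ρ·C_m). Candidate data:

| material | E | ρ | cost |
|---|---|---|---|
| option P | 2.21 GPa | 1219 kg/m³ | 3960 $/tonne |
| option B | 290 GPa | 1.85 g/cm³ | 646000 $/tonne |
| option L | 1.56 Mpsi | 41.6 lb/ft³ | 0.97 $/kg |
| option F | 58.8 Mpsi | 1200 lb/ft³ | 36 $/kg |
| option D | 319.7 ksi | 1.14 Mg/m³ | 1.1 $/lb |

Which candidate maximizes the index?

In SI units:
  option P: E = 2.210 GPa, ρ = 1219 kg/m³, cost = 3.960 $/kg
  option B: E = 290.0 GPa, ρ = 1850 kg/m³, cost = 646.0 $/kg
  option L: E = 10.76 GPa, ρ = 666.4 kg/m³, cost = 0.9700 $/kg
  option F: E = 405.4 GPa, ρ = 19220 kg/m³, cost = 36.00 $/kg
  option D: E = 2.204 GPa, ρ = 1140 kg/m³, cost = 2.425 $/kg
  option L: M = 16.6 MN·m per $
  option D: M = 0.797 MN·m per $
  option F: M = 0.586 MN·m per $
  option P: M = 0.458 MN·m per $
  option B: M = 0.243 MN·m per $
Option L ranks first.

option L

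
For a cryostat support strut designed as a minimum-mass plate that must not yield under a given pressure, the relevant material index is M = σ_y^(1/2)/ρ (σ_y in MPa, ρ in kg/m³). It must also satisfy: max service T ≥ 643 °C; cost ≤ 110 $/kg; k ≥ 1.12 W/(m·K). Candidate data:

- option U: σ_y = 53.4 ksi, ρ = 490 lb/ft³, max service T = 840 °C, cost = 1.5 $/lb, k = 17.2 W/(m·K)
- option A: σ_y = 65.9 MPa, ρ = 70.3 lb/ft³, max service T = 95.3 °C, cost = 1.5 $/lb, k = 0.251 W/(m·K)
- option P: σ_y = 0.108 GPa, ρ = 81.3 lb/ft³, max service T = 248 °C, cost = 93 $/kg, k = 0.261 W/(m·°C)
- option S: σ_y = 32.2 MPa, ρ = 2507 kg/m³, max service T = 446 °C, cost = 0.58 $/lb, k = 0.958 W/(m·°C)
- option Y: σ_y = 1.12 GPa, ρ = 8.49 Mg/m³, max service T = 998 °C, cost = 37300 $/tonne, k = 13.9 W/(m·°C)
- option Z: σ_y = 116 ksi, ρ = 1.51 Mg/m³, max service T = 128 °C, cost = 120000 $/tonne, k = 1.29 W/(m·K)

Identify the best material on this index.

Screen on constraints: max service T ≥ 643 °C; cost ≤ 110 $/kg; k ≥ 1.12 W/(m·K). Survivors: option U, option Y.
Convert each candidate to consistent units, then evaluate M:
  option U: σ_y = 368.2 MPa, ρ = 7849 kg/m³
  option Y: σ_y = 1120 MPa, ρ = 8490 kg/m³
  option Y: M = 3.94×10⁻³
  option U: M = 2.44×10⁻³
Highest index: option Y.

option Y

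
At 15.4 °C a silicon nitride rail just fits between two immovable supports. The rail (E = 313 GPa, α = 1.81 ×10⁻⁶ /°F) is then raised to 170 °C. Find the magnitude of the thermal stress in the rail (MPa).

α = 1.81×10⁻⁶/°F × 9/5 = 3.26×10⁻⁶/K.
ΔT = 154.6 K. Constrained thermal stress σ = E·α·ΔT = 313.0×10³ MPa × 3.26×10⁻⁶ × 154.6 = 158 MPa (compressive).

158 MPa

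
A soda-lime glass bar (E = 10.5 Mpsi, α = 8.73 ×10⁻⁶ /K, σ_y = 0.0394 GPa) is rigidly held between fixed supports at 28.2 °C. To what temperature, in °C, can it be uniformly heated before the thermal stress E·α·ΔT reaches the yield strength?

90.5 °C

E = 10.5 Mpsi = 72.39 GPa.
σ_y = 0.0394 GPa = 39.40 MPa.
E·α·ΔT = 39.40 MPa ⇒ ΔT = 39.40 / (72.39×10³ × 8.73×10⁻⁶) = 62.34 K.
T = 28.2 + 62.34 = 90.54 °C.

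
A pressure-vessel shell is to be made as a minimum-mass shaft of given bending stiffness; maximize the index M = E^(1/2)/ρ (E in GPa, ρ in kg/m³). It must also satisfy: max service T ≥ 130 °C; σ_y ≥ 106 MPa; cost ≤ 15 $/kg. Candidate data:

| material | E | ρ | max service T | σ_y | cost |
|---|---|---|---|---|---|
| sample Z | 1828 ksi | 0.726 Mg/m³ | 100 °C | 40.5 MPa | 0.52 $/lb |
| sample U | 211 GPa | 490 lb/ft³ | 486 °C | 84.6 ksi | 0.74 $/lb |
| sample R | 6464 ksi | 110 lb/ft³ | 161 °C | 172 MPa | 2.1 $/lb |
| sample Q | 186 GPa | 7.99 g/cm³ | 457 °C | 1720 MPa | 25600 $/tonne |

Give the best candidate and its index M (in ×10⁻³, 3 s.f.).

Screen on constraints: max service T ≥ 130 °C; σ_y ≥ 106 MPa; cost ≤ 15 $/kg. Survivors: sample U, sample R.
After converting to SI:
  sample U: E = 211.0 GPa, ρ = 7849 kg/m³
  sample R: E = 44.57 GPa, ρ = 1762 kg/m³
  sample R: M = 3.79×10⁻³
  sample U: M = 1.85×10⁻³
Sample R has the largest M.

sample R, M = 3.79×10⁻³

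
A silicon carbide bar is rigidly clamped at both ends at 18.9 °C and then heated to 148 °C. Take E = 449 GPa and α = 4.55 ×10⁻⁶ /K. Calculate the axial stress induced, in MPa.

264 MPa

ΔT = 129.1 K. Constrained thermal stress σ = E·α·ΔT = 449.0×10³ MPa × 4.55×10⁻⁶ × 129.1 = 264 MPa (compressive).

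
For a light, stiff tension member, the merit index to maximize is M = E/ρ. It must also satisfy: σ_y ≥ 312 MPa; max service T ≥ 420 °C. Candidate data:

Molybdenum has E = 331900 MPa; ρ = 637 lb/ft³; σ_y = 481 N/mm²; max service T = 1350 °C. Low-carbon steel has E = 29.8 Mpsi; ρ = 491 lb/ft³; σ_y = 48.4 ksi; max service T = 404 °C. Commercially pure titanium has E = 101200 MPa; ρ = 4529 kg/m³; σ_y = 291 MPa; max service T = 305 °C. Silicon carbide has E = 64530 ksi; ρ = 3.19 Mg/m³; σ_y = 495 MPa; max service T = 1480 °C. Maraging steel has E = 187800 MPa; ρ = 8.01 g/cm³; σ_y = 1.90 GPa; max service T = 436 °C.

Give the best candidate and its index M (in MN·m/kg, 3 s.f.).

silicon carbide, M = 139 MN·m/kg

Screen on constraints: σ_y ≥ 312 MPa; max service T ≥ 420 °C. Survivors: molybdenum, silicon carbide, maraging steel.
In SI units:
  molybdenum: E = 331.9 GPa, ρ = 10200 kg/m³
  silicon carbide: E = 444.9 GPa, ρ = 3190 kg/m³
  maraging steel: E = 187.8 GPa, ρ = 8010 kg/m³
  silicon carbide: M = 139 MN·m/kg
  molybdenum: M = 32.5 MN·m/kg
  maraging steel: M = 23.4 MN·m/kg
Silicon carbide ranks first.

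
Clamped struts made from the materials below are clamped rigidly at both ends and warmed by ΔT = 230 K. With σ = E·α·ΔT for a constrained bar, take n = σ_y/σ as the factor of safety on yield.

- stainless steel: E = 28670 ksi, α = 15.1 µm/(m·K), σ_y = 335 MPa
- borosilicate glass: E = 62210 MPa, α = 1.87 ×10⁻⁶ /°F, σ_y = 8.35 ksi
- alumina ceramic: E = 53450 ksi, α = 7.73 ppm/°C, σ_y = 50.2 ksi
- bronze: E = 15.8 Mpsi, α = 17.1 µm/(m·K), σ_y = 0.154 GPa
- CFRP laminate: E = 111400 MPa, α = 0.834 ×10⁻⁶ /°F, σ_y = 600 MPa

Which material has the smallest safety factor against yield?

bronze

Per material, after unit conversion:
  stainless steel: E = 197.7, α = 15.1, σ_y = 335.0 → σ = 687 MPa, n = 0.488
  borosilicate glass: E = 62.21, α = 3.37, σ_y = 57.57 → σ = 48.2 MPa, n = 1.20
  alumina ceramic: E = 368.5, α = 7.73, σ_y = 346.1 → σ = 655 MPa, n = 0.528
  bronze: E = 108.9, α = 17.1, σ_y = 154.0 → σ = 428 MPa, n = 0.359
  CFRP laminate: E = 111.4, α = 1.50, σ_y = 600.0 → σ = 38.5 MPa, n = 15.6
The minimum is bronze at n = 0.359.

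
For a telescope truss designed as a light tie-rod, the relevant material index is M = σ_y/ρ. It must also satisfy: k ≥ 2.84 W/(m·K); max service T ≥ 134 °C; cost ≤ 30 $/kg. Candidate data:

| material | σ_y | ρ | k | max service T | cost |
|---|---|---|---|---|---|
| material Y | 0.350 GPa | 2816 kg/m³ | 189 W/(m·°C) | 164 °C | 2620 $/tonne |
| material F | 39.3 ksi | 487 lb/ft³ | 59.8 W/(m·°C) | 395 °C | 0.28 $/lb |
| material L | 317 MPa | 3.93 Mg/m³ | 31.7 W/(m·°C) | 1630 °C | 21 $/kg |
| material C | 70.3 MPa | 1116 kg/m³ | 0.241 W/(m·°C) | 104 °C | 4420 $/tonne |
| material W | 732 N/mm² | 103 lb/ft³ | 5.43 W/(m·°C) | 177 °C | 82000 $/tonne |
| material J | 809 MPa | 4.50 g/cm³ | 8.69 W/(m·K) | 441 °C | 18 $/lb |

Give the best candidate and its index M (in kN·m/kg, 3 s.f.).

material Y, M = 124 kN·m/kg

Screen on constraints: k ≥ 2.84 W/(m·K); max service T ≥ 134 °C; cost ≤ 30 $/kg. Survivors: material Y, material F, material L.
In SI units:
  material Y: σ_y = 350.0 MPa, ρ = 2816 kg/m³
  material F: σ_y = 271.0 MPa, ρ = 7801 kg/m³
  material L: σ_y = 317.0 MPa, ρ = 3930 kg/m³
  material Y: M = 124 kN·m/kg
  material L: M = 80.7 kN·m/kg
  material F: M = 34.7 kN·m/kg
Material Y has the largest M.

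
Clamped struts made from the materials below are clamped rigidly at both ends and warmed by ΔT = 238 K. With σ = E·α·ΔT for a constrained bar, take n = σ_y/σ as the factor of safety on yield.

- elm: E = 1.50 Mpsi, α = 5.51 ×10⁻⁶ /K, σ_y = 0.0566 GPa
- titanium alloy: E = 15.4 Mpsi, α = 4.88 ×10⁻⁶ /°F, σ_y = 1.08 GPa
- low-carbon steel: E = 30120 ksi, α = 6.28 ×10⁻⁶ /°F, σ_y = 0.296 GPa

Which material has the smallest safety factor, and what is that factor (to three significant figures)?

low-carbon steel, n = 0.530

With everything in SI (GPa, ×10⁻⁶/K, MPa):
  elm: E = 10.34, α = 5.51, σ_y = 56.60 → σ = 13.6 MPa, n = 4.17
  titanium alloy: E = 106.2, α = 8.78, σ_y = 1080 → σ = 222 MPa, n = 4.87
  low-carbon steel: E = 207.7, α = 11.3, σ_y = 296.0 → σ = 559 MPa, n = 0.530
Smallest n: low-carbon steel with n = 0.530.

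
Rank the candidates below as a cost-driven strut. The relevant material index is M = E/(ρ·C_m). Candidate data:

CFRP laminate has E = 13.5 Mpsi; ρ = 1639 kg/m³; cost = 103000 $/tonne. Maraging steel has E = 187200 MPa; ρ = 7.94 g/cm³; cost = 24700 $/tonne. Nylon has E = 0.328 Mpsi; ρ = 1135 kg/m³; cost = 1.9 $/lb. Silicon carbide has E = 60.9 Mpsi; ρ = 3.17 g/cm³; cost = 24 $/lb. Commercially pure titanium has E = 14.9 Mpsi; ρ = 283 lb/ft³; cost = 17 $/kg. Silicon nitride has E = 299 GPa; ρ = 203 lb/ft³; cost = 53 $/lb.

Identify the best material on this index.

Putting every candidate on a common basis:
  CFRP laminate: E = 93.08 GPa, ρ = 1639 kg/m³, cost = 103.0 $/kg
  maraging steel: E = 187.2 GPa, ρ = 7940 kg/m³, cost = 24.70 $/kg
  nylon: E = 2.261 GPa, ρ = 1135 kg/m³, cost = 4.189 $/kg
  silicon carbide: E = 419.9 GPa, ρ = 3170 kg/m³, cost = 52.91 $/kg
  commercially pure titanium: E = 102.7 GPa, ρ = 4533 kg/m³, cost = 17.00 $/kg
  silicon nitride: E = 299.0 GPa, ρ = 3252 kg/m³, cost = 116.8 $/kg
  silicon carbide: M = 2.50 MN·m per $
  commercially pure titanium: M = 1.33 MN·m per $
  maraging steel: M = 0.955 MN·m per $
  silicon nitride: M = 0.787 MN·m per $
  CFRP laminate: M = 0.551 MN·m per $
  nylon: M = 0.476 MN·m per $
Silicon carbide has the largest M.

silicon carbide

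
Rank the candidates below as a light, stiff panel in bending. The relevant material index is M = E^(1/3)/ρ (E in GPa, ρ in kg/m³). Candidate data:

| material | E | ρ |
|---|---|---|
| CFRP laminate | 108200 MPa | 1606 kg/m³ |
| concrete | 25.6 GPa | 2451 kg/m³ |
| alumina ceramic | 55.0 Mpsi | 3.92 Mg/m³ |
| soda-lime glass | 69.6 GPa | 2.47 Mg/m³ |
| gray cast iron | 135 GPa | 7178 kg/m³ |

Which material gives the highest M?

CFRP laminate

Putting every candidate on a common basis:
  CFRP laminate: E = 108.2 GPa, ρ = 1606 kg/m³
  concrete: E = 25.60 GPa, ρ = 2451 kg/m³
  alumina ceramic: E = 379.2 GPa, ρ = 3920 kg/m³
  soda-lime glass: E = 69.60 GPa, ρ = 2470 kg/m³
  gray cast iron: E = 135.0 GPa, ρ = 7178 kg/m³
  CFRP laminate: M = 2.97×10⁻³
  alumina ceramic: M = 1.85×10⁻³
  soda-lime glass: M = 1.67×10⁻³
  concrete: M = 1.20×10⁻³
  gray cast iron: M = 0.715×10⁻³
Highest index: CFRP laminate.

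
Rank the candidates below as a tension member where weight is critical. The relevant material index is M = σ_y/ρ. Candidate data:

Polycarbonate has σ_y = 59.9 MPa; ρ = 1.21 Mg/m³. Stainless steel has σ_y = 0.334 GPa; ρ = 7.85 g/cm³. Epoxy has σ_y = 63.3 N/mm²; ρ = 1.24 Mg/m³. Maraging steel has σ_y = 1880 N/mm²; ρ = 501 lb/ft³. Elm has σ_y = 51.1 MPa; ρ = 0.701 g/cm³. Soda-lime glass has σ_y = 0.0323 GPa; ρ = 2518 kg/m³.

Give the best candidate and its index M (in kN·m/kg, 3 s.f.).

Putting every candidate on a common basis:
  polycarbonate: σ_y = 59.90 MPa, ρ = 1210 kg/m³
  stainless steel: σ_y = 334.0 MPa, ρ = 7850 kg/m³
  epoxy: σ_y = 63.30 MPa, ρ = 1240 kg/m³
  maraging steel: σ_y = 1880 MPa, ρ = 8025 kg/m³
  elm: σ_y = 51.10 MPa, ρ = 701.0 kg/m³
  soda-lime glass: σ_y = 32.30 MPa, ρ = 2518 kg/m³
  maraging steel: M = 234 kN·m/kg
  elm: M = 72.9 kN·m/kg
  epoxy: M = 51.0 kN·m/kg
  polycarbonate: M = 49.5 kN·m/kg
  stainless steel: M = 42.5 kN·m/kg
  soda-lime glass: M = 12.8 kN·m/kg
Maraging steel ranks first.

maraging steel, M = 234 kN·m/kg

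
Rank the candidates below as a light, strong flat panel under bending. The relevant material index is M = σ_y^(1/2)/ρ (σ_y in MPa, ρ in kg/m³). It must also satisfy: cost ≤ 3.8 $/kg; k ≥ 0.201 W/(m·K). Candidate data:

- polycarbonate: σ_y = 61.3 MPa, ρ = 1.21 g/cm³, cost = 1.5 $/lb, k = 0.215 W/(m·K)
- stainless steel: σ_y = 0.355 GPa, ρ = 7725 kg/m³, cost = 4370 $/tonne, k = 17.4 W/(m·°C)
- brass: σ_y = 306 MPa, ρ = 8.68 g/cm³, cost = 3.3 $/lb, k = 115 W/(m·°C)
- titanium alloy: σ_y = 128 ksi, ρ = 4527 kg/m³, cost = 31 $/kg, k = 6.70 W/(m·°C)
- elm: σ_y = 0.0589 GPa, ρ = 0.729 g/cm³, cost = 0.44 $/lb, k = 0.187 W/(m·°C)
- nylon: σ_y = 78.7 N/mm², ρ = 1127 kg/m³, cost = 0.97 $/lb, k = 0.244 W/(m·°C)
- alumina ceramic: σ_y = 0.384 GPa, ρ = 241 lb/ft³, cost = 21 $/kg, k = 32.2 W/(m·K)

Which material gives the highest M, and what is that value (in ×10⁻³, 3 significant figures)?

Screen on constraints: cost ≤ 3.8 $/kg; k ≥ 0.201 W/(m·K). Survivors: polycarbonate, nylon.
Putting every candidate on a common basis:
  polycarbonate: σ_y = 61.30 MPa, ρ = 1210 kg/m³
  nylon: σ_y = 78.70 MPa, ρ = 1127 kg/m³
  nylon: M = 7.87×10⁻³
  polycarbonate: M = 6.47×10⁻³
Highest index: nylon.

nylon, M = 7.87×10⁻³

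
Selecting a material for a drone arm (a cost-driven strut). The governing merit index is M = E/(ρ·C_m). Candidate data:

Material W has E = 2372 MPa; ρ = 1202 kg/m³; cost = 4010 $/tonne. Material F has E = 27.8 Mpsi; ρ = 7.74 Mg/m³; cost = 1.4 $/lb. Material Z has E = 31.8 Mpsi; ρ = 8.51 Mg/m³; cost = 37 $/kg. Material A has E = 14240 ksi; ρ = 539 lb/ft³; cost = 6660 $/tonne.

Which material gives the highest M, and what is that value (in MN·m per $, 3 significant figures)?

In SI units:
  material W: E = 2.372 GPa, ρ = 1202 kg/m³, cost = 4.010 $/kg
  material F: E = 191.7 GPa, ρ = 7740 kg/m³, cost = 3.086 $/kg
  material Z: E = 219.3 GPa, ρ = 8510 kg/m³, cost = 37.00 $/kg
  material A: E = 98.18 GPa, ρ = 8634 kg/m³, cost = 6.660 $/kg
  material F: M = 8.02 MN·m per $
  material A: M = 1.71 MN·m per $
  material Z: M = 0.696 MN·m per $
  material W: M = 0.492 MN·m per $
Highest index: material F.

material F, M = 8.02 MN·m per $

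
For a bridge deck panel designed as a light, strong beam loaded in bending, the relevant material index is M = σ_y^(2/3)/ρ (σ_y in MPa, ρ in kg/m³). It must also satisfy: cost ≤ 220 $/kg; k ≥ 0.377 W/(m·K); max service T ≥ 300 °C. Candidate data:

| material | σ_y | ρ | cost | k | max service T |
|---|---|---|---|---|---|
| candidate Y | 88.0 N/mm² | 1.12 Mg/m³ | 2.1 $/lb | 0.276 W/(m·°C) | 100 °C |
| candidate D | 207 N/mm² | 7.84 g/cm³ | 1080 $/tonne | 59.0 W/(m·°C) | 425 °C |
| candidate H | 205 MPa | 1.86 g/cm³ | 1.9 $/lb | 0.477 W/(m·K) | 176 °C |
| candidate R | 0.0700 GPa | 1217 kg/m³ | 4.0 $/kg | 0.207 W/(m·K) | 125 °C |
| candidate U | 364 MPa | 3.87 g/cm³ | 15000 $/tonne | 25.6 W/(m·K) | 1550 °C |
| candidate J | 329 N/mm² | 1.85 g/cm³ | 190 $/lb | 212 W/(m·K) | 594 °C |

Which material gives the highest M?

candidate U

Screen on constraints: cost ≤ 220 $/kg; k ≥ 0.377 W/(m·K); max service T ≥ 300 °C. Survivors: candidate D, candidate U.
Convert each candidate to consistent units, then evaluate M:
  candidate D: σ_y = 207.0 MPa, ρ = 7840 kg/m³
  candidate U: σ_y = 364.0 MPa, ρ = 3870 kg/m³
  candidate U: M = 13.2×10⁻³
  candidate D: M = 4.46×10⁻³
The maximum is for candidate U.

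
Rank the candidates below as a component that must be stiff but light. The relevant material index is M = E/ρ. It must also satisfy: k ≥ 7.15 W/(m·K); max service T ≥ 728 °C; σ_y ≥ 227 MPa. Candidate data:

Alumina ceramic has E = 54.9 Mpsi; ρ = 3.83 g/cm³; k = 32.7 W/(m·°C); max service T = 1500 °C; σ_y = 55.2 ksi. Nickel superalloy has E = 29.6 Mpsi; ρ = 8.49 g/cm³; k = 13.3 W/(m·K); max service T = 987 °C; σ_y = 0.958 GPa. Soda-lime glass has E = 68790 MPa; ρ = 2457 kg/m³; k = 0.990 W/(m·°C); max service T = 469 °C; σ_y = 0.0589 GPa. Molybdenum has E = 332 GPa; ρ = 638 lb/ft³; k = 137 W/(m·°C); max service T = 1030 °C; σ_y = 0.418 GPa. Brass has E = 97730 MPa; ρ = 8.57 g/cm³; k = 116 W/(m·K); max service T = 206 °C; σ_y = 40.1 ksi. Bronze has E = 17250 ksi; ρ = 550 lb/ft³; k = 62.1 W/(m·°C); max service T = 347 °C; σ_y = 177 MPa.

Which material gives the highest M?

alumina ceramic

Screen on constraints: k ≥ 7.15 W/(m·K); max service T ≥ 728 °C; σ_y ≥ 227 MPa. Survivors: alumina ceramic, nickel superalloy, molybdenum.
After converting to SI:
  alumina ceramic: E = 378.5 GPa, ρ = 3830 kg/m³
  nickel superalloy: E = 204.1 GPa, ρ = 8490 kg/m³
  molybdenum: E = 332.0 GPa, ρ = 10220 kg/m³
  alumina ceramic: M = 98.8 MN·m/kg
  molybdenum: M = 32.5 MN·m/kg
  nickel superalloy: M = 24.0 MN·m/kg
Highest index: alumina ceramic.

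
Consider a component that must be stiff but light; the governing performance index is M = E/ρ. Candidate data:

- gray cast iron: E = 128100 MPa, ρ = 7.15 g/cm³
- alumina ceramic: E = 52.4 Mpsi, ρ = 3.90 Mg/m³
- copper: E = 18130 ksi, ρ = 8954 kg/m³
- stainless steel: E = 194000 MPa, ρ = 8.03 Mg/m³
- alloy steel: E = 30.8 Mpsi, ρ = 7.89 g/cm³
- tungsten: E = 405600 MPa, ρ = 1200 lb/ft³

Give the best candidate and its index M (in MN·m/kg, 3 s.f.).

alumina ceramic, M = 92.6 MN·m/kg

Normalizing units and computing the index:
  gray cast iron: E = 128.1 GPa, ρ = 7150 kg/m³
  alumina ceramic: E = 361.3 GPa, ρ = 3900 kg/m³
  copper: E = 125.0 GPa, ρ = 8954 kg/m³
  stainless steel: E = 194.0 GPa, ρ = 8030 kg/m³
  alloy steel: E = 212.4 GPa, ρ = 7890 kg/m³
  tungsten: E = 405.6 GPa, ρ = 19220 kg/m³
  alumina ceramic: M = 92.6 MN·m/kg
  alloy steel: M = 26.9 MN·m/kg
  stainless steel: M = 24.2 MN·m/kg
  tungsten: M = 21.1 MN·m/kg
  gray cast iron: M = 17.9 MN·m/kg
  copper: M = 14.0 MN·m/kg
Highest index: alumina ceramic.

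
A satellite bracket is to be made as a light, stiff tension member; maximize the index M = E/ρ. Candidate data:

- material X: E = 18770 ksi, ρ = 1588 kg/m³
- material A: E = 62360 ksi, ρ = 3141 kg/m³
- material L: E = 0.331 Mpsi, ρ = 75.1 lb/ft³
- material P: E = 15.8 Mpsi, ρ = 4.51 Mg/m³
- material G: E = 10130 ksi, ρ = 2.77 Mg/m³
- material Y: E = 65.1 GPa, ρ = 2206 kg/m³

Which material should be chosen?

Convert each candidate to consistent units, then evaluate M:
  material X: E = 129.4 GPa, ρ = 1588 kg/m³
  material A: E = 430.0 GPa, ρ = 3141 kg/m³
  material L: E = 2.282 GPa, ρ = 1203 kg/m³
  material P: E = 108.9 GPa, ρ = 4510 kg/m³
  material G: E = 69.84 GPa, ρ = 2770 kg/m³
  material Y: E = 65.10 GPa, ρ = 2206 kg/m³
  material A: M = 137 MN·m/kg
  material X: M = 81.5 MN·m/kg
  material Y: M = 29.5 MN·m/kg
  material G: M = 25.2 MN·m/kg
  material P: M = 24.2 MN·m/kg
  material L: M = 1.90 MN·m/kg
Material A ranks first.

material A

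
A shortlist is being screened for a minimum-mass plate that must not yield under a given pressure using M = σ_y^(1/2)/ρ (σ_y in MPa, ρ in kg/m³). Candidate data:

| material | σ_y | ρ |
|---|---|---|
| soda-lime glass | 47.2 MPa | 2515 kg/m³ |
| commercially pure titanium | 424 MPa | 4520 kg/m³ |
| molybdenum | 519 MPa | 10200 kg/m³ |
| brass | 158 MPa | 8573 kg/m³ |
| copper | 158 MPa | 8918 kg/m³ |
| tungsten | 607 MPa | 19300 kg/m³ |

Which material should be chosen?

commercially pure titanium

Computing M directly (units already consistent):
  commercially pure titanium: M = 4.56×10⁻³
  soda-lime glass: M = 2.73×10⁻³
  molybdenum: M = 2.23×10⁻³
  brass: M = 1.47×10⁻³
  copper: M = 1.41×10⁻³
  tungsten: M = 1.28×10⁻³
Commercially pure titanium has the largest M.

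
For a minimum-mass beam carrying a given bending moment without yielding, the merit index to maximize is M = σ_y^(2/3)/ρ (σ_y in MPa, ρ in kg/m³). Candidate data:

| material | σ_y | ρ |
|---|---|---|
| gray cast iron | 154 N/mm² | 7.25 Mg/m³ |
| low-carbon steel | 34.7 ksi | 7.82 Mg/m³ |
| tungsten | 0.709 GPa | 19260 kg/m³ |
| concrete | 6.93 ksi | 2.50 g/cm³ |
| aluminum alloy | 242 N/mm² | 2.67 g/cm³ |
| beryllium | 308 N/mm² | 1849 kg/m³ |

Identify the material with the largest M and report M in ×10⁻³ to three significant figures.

beryllium, M = 24.7×10⁻³

In SI units:
  gray cast iron: σ_y = 154.0 MPa, ρ = 7250 kg/m³
  low-carbon steel: σ_y = 239.2 MPa, ρ = 7820 kg/m³
  tungsten: σ_y = 709.0 MPa, ρ = 19260 kg/m³
  concrete: σ_y = 47.78 MPa, ρ = 2500 kg/m³
  aluminum alloy: σ_y = 242.0 MPa, ρ = 2670 kg/m³
  beryllium: σ_y = 308.0 MPa, ρ = 1849 kg/m³
  beryllium: M = 24.7×10⁻³
  aluminum alloy: M = 14.5×10⁻³
  concrete: M = 5.27×10⁻³
  low-carbon steel: M = 4.93×10⁻³
  tungsten: M = 4.13×10⁻³
  gray cast iron: M = 3.96×10⁻³
Highest index: beryllium.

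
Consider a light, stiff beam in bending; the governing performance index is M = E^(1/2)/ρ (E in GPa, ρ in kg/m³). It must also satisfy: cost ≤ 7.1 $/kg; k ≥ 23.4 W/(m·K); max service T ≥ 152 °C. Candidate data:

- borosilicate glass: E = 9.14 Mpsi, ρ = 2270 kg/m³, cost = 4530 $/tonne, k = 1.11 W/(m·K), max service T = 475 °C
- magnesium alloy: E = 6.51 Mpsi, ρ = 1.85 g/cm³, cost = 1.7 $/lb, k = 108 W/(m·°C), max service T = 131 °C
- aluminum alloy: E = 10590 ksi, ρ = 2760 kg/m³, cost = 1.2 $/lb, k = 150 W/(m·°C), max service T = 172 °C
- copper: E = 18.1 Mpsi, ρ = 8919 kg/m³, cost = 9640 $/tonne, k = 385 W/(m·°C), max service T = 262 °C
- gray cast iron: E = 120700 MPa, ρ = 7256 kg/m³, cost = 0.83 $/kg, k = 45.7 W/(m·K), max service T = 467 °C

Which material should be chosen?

aluminum alloy

Screen on constraints: cost ≤ 7.1 $/kg; k ≥ 23.4 W/(m·K); max service T ≥ 152 °C. Survivors: aluminum alloy, gray cast iron.
After converting to SI:
  aluminum alloy: E = 73.02 GPa, ρ = 2760 kg/m³
  gray cast iron: E = 120.7 GPa, ρ = 7256 kg/m³
  aluminum alloy: M = 3.10×10⁻³
  gray cast iron: M = 1.51×10⁻³
Aluminum alloy ranks first.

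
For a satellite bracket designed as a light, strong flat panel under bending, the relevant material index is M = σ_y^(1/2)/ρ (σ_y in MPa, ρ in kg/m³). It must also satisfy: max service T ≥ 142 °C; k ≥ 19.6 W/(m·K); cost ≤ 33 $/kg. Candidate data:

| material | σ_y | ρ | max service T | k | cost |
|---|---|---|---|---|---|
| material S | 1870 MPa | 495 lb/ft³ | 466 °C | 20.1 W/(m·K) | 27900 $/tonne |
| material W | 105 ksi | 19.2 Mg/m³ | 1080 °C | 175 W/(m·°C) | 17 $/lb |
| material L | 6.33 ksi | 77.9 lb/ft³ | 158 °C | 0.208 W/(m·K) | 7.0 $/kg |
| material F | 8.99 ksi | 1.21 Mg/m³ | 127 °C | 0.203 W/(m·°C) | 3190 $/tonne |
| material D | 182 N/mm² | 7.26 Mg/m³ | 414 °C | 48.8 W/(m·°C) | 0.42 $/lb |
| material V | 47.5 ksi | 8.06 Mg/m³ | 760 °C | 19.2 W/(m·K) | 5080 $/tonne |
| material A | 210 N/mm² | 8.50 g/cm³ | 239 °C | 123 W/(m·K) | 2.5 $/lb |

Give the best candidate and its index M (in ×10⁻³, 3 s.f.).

material S, M = 5.45×10⁻³

Screen on constraints: max service T ≥ 142 °C; k ≥ 19.6 W/(m·K); cost ≤ 33 $/kg. Survivors: material S, material D, material A.
Convert each candidate to consistent units, then evaluate M:
  material S: σ_y = 1870 MPa, ρ = 7929 kg/m³
  material D: σ_y = 182.0 MPa, ρ = 7260 kg/m³
  material A: σ_y = 210.0 MPa, ρ = 8500 kg/m³
  material S: M = 5.45×10⁻³
  material D: M = 1.86×10⁻³
  material A: M = 1.70×10⁻³
Material S has the largest M.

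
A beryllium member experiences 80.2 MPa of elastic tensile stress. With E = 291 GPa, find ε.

2.76×10⁻⁴

ε = σ/E = 80.2 / 291000 = 2.76×10⁻⁴.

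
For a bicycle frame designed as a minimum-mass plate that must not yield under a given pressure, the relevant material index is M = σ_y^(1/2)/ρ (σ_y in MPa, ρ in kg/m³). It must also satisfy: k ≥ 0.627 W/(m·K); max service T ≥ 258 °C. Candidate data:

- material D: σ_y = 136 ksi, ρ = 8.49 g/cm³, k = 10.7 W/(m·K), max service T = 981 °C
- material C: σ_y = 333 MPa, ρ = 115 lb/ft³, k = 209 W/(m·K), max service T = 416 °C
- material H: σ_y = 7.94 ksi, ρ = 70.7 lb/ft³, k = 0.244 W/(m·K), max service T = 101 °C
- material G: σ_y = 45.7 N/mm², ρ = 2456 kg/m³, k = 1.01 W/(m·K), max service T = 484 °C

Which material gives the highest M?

material C

Screen on constraints: k ≥ 0.627 W/(m·K); max service T ≥ 258 °C. Survivors: material D, material C, material G.
Normalizing units and computing the index:
  material D: σ_y = 937.7 MPa, ρ = 8490 kg/m³
  material C: σ_y = 333.0 MPa, ρ = 1842 kg/m³
  material G: σ_y = 45.70 MPa, ρ = 2456 kg/m³
  material C: M = 9.91×10⁻³
  material D: M = 3.61×10⁻³
  material G: M = 2.75×10⁻³
The maximum is for material C.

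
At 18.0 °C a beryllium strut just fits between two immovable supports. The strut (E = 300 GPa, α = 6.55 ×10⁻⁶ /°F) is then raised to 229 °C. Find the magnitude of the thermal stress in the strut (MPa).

746 MPa

α = 6.55×10⁻⁶/°F × 9/5 = 11.8×10⁻⁶/K.
ΔT = 211.0 K. Constrained thermal stress σ = E·α·ΔT = 300.0×10³ MPa × 11.8×10⁻⁶ × 211.0 = 746 MPa (compressive).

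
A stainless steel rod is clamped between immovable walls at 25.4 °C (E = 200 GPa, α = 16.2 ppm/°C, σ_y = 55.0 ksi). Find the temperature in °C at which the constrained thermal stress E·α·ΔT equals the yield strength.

σ_y = 55.0 ksi = 379.2 MPa.
E·α·ΔT = 379.2 MPa ⇒ ΔT = 379.2 / (200.0×10³ × 16.2×10⁻⁶) = 117.0 K.
T = 25.4 + 117.0 = 142.4 °C.

142 °C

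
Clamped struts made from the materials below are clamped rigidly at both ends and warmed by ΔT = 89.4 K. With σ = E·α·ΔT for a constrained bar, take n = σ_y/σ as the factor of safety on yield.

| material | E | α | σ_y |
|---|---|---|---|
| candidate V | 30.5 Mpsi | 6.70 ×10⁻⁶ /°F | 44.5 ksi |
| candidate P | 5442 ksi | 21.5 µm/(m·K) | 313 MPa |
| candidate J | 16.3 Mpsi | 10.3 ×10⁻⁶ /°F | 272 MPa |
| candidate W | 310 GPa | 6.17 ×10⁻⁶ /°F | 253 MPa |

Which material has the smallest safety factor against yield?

With everything in SI (GPa, ×10⁻⁶/K, MPa):
  candidate V: E = 210.3, α = 12.1, σ_y = 306.8 → σ = 227 MPa, n = 1.35
  candidate P: E = 37.52, α = 21.5, σ_y = 313.0 → σ = 72.1 MPa, n = 4.34
  candidate J: E = 112.4, α = 18.5, σ_y = 272.0 → σ = 186 MPa, n = 1.46
  candidate W: E = 310.0, α = 11.1, σ_y = 253.0 → σ = 308 MPa, n = 0.822
The minimum is candidate W at n = 0.822.

candidate W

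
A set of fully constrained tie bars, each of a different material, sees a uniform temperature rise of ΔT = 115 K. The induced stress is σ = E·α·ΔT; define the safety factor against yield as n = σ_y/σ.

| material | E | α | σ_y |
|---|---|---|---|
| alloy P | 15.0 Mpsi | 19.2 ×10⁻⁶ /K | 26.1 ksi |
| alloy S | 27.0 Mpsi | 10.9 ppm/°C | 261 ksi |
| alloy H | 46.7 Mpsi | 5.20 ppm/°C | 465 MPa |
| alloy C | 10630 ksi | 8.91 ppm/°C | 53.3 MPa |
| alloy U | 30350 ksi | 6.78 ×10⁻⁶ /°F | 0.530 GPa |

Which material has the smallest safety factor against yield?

alloy C

With everything in SI (GPa, ×10⁻⁶/K, MPa):
  alloy P: E = 103.4, α = 19.2, σ_y = 180.0 → σ = 228 MPa, n = 0.788
  alloy S: E = 186.2, α = 10.9, σ_y = 1800 → σ = 233 MPa, n = 7.71
  alloy H: E = 322.0, α = 5.20, σ_y = 465.0 → σ = 193 MPa, n = 2.41
  alloy C: E = 73.29, α = 8.91, σ_y = 53.30 → σ = 75.1 MPa, n = 0.710
  alloy U: E = 209.3, α = 12.2, σ_y = 530.0 → σ = 294 MPa, n = 1.80
Smallest n: alloy C with n = 0.710.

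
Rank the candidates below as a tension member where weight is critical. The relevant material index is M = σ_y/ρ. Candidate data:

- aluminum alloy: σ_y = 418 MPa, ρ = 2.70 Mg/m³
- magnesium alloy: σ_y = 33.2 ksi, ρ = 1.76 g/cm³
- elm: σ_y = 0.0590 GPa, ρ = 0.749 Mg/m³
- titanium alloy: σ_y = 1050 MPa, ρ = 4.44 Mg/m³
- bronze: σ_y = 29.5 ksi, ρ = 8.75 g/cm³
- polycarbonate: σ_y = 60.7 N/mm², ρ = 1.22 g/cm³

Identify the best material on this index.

Normalizing units and computing the index:
  aluminum alloy: σ_y = 418.0 MPa, ρ = 2700 kg/m³
  magnesium alloy: σ_y = 228.9 MPa, ρ = 1760 kg/m³
  elm: σ_y = 59.00 MPa, ρ = 749.0 kg/m³
  titanium alloy: σ_y = 1050 MPa, ρ = 4440 kg/m³
  bronze: σ_y = 203.4 MPa, ρ = 8750 kg/m³
  polycarbonate: σ_y = 60.70 MPa, ρ = 1220 kg/m³
  titanium alloy: M = 236 kN·m/kg
  aluminum alloy: M = 155 kN·m/kg
  magnesium alloy: M = 130 kN·m/kg
  elm: M = 78.8 kN·m/kg
  polycarbonate: M = 49.8 kN·m/kg
  bronze: M = 23.2 kN·m/kg
Highest index: titanium alloy.

titanium alloy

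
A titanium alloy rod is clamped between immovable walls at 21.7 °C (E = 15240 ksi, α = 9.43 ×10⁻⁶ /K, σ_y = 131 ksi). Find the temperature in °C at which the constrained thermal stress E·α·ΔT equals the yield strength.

933 °C

E = 15240 ksi = 105.1 GPa.
σ_y = 131 ksi = 903.2 MPa.
E·α·ΔT = 903.2 MPa ⇒ ΔT = 903.2 / (105.1×10³ × 9.43×10⁻⁶) = 911.5 K.
T = 21.7 + 911.5 = 933.2 °C.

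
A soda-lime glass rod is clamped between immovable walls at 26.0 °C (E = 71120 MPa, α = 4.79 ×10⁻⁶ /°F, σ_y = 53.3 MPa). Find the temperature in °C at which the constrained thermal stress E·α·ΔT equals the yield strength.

113 °C

E = 71120 MPa = 71.12 GPa.
α = 4.79×10⁻⁶/°F × 9/5 = 8.62×10⁻⁶/K.
E·α·ΔT = 53.30 MPa ⇒ ΔT = 53.30 / (71.12×10³ × 8.62×10⁻⁶) = 86.92 K.
T = 26.0 + 86.92 = 112.9 °C.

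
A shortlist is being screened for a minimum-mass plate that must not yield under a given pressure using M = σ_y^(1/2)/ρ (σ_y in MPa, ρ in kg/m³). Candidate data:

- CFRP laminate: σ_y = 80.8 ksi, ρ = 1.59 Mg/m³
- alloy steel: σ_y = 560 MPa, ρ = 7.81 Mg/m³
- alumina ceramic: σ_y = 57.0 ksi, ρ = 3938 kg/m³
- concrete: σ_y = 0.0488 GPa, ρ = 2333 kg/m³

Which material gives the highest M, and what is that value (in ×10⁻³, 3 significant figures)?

Normalizing units and computing the index:
  CFRP laminate: σ_y = 557.1 MPa, ρ = 1590 kg/m³
  alloy steel: σ_y = 560.0 MPa, ρ = 7810 kg/m³
  alumina ceramic: σ_y = 393.0 MPa, ρ = 3938 kg/m³
  concrete: σ_y = 48.80 MPa, ρ = 2333 kg/m³
  CFRP laminate: M = 14.8×10⁻³
  alumina ceramic: M = 5.03×10⁻³
  alloy steel: M = 3.03×10⁻³
  concrete: M = 2.99×10⁻³
The maximum is for CFRP laminate.

CFRP laminate, M = 14.8×10⁻³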